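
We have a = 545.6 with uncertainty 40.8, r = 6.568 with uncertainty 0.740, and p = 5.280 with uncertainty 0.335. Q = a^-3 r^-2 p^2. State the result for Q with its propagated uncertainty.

(3.979 ± 1.36) × 10^-9

Products/powers → add relative errors in quadrature, weighted by exponent:
  (-3·δa/a)² = (-3×0.0748)² = 0.0503;  (-2·δr/r)² = (-2×0.113)² = 0.0508;  (2·δp/p)² = (2×0.0634)² = 0.0161
δQ/Q = √(0.117) = 0.342
Q = 3.979e-09, so δQ = 0.342 × 3.979e-09 = 1.36e-09.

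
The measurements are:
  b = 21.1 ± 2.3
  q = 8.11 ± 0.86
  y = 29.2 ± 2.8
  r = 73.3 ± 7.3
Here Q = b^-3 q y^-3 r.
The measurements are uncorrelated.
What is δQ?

1.17e-06

Products/powers → add relative errors in quadrature, weighted by exponent:
  (-3·δb/b)² = (-3×0.109)² = 0.107;  (1·δq/q)² = (1×0.106)² = 0.0112;  (-3·δy/y)² = (-3×0.0959)² = 0.0828;  (1·δr/r)² = (1×0.0996)² = 0.00992
δQ/Q = √(0.211) = 0.459
Q = 2.54e-06, so δQ = 0.459 × 2.54e-06 = 1.17e-06.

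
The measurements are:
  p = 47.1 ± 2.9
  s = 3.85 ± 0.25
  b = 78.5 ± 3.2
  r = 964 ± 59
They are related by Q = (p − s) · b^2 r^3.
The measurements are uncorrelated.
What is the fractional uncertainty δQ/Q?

Let u = p − s = 43.2. δu = √(δp² + δs²) = √(8.41 + 0.0625) = 2.91, so δu/u = 0.0673.
Q is then a monomial in u, b, r:
δQ/Q = √((δu/u)² + (2·δb/b)² + (3·δr/r)²) = √(0.00453 + 0.00665 + 0.0337) = 0.212

0.212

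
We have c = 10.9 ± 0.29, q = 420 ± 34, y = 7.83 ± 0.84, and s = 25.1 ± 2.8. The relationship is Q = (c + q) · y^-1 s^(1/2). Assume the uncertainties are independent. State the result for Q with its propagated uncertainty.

Let u = c + q = 431. δu = √(δc² + δq²) = √(0.0841 + 1160) = 34.0, so δu/u = 0.0789.
Q is then a monomial in u, y, s:
δQ/Q = √((δu/u)² + (-1·δy/y)² + (½·δs/s)²) = √(0.00623 + 0.0115 + 0.00311) = 0.144
Q = 276, so δQ = 0.144 × 276 = 39.8.

276 ± 39.8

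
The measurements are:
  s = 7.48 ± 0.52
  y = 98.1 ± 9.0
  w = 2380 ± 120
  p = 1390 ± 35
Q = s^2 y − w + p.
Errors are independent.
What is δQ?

Let h = s^2·y = 5490. δh/h = √((2·δs/s)² + (1·δy/y)²) = √(0.0193 + 0.00842) = 0.167, so δh = 914.
Q = h − w + p: δQ = √(δh² + δw² + δp²) = √(8.36e+05 + 14400 + 1220) = 923

923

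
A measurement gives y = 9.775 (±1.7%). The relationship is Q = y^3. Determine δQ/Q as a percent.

Q ∝ y^3, so δQ/Q = |3| · δy/y = 3 × 0.0170 = 0.0510.

5.10%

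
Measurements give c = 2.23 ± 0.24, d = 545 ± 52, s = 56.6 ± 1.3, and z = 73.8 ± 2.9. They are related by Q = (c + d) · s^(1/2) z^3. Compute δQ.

2.51e+08

Let u = c + d = 547. δu = √(δc² + δd²) = √(0.0576 + 2700) = 52.0, so δu/u = 0.0950.
Q is then a monomial in u, s, z:
δQ/Q = √((δu/u)² + (½·δs/s)² + (3·δz/z)²) = √(0.00903 + 0.000132 + 0.0139) = 0.152
Q = 1.65e+09, so δQ = 0.152 × 1.65e+09 = 2.51e+08.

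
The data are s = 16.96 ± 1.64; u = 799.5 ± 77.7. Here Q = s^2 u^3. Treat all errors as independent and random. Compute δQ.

5.14e+10

Since Q is a product/quotient, work with relative uncertainties:
  (2·δs/s)² = (2×0.0967)² = 0.0374;  (3·δu/u)² = (3×0.0972)² = 0.0850
δQ/Q = √(0.122) = 0.350
Q = 1.47e+11, so δQ = 0.350 × 1.47e+11 = 5.14e+10.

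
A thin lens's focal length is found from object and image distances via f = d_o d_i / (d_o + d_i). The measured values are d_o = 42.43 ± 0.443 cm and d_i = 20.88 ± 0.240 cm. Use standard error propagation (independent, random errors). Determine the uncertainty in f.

∂f/∂d_o = (d_i/(d_o+d_i))² = 0.109;  ∂f/∂d_i = (d_o/(d_o+d_i))² = 0.449
δf = √((∂f/∂d_o · δd_o)² + (∂f/∂d_i · δd_i)²) = √(0.00232 + 0.0116) = 0.118 cm

0.118 cm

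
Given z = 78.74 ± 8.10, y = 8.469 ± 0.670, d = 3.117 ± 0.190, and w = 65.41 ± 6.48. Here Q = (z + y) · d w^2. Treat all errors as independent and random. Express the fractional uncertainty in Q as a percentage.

Let u = z + y = 87.21. δu = √(δz² + δy²) = √(65.6 + 0.449) = 8.13, so δu/u = 0.0932.
Q is then a monomial in u, d, w:
δQ/Q = √((δu/u)² + (1·δd/d)² + (2·δw/w)²) = √(0.00869 + 0.00372 + 0.0393) = 0.227

22.7%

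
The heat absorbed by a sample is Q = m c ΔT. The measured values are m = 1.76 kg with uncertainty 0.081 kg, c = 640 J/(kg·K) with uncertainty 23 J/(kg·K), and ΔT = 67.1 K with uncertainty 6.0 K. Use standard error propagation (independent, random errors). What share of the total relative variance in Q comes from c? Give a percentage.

(δQ/Q)² = (1·δm/m)² + (1·δc/c)² + (1·δΔT/ΔT)²
  m term: (1×0.0460)² = 0.00212
  c term: (1×0.0359)² = 0.00129
  ΔT term: (1×0.0894)² = 0.00800
Total = 0.0114. Share from c = 0.00129/0.0114 = 0.113.

11.3%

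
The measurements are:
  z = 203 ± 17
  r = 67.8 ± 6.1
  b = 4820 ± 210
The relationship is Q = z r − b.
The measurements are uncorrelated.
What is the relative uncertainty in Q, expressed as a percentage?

19.1%

Let p = z·r = 13800. δp/p = √((1·δz/z)² + (1·δr/r)²) = √(0.00701 + 0.00809) = 0.123, so δp = 1690.
Q = p − b: δQ = √(δp² + δb²) = √(2.86e+06 + 44100) = 1700
Q = 8940, so δQ/Q = 1700/8940 = 0.191.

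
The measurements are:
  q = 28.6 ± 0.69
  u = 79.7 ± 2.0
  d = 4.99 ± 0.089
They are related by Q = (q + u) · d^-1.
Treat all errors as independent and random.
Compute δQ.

0.574

Let w = q + u = 108. δw = √(δq² + δu²) = √(0.476 + 4.00) = 2.12, so δw/w = 0.0195.
Q is then a monomial in w, d:
δQ/Q = √((δw/w)² + (-1·δd/d)²) = √(0.000382 + 0.000318) = 0.0265
Q = 21.7, so δQ = 0.0265 × 21.7 = 0.574.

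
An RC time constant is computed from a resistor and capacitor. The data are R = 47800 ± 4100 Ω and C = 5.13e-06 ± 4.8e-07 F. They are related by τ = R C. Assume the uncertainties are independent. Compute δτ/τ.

τ is a product of powers, so relative uncertainties combine in quadrature:
  (1·δR/R)² = (1×0.0858)² = 0.00736;  (1·δC/C)² = (1×0.0936)² = 0.00875
δτ/τ = √(0.0161) = 0.127

0.127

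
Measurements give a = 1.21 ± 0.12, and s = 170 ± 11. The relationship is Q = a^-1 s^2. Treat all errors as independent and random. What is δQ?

3890

For a monomial Q ∝ a^-1, s^2, fractional errors add in quadrature:
  (-1·δa/a)² = (-1×0.0992)² = 0.00984;  (2·δs/s)² = (2×0.0647)² = 0.0167
δQ/Q = √(0.0266) = 0.163
Q = 23900, so δQ = 0.163 × 23900 = 3890.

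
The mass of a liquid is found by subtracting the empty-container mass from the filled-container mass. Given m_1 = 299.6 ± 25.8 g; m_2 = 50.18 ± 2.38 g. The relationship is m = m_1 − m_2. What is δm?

Each term contributes (cᵢ δxᵢ)² to (δm)²:
  (δm_1)² = 666;  (δm_2)² = 5.66
δm = √(671) = 25.9 g

25.9 g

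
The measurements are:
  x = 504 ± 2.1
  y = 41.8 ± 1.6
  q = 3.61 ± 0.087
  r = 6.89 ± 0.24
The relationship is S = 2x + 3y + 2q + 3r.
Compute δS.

6.42

S is a linear combination, so absolute uncertainties add in quadrature:
  (2·δx)² = 17.6;  (3·δy)² = 23.0;  (2·δq)² = 0.0303;  (3·δr)² = 0.518
δS = √(41.2) = 6.42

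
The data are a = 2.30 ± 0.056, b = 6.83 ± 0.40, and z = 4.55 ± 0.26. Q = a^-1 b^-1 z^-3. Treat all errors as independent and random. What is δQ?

0.000124

Relative error in a monomial: (δQ/Q)² = Σ (nᵢ · δxᵢ/xᵢ)².
  (-1·δa/a)² = (-1×0.0243)² = 0.000593;  (-1·δb/b)² = (-1×0.0586)² = 0.00343;  (-3·δz/z)² = (-3×0.0571)² = 0.0294
δQ/Q = √(0.0334) = 0.183
Q = 0.000676, so δQ = 0.183 × 0.000676 = 0.000124.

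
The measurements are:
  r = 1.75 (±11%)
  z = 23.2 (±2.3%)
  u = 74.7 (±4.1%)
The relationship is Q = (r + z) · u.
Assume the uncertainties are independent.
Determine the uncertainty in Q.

Let w = r + z = 24.9. δw = √(δr² + δz²) = √(0.0371 + 0.285) = 0.567, so δw/w = 0.0227.
Q is then a monomial in w, u:
δQ/Q = √((δw/w)² + (1·δu/u)²) = √(0.000517 + 0.00168) = 0.0469
Q = 1860, so δQ = 0.0469 × 1860 = 87.4.

87.4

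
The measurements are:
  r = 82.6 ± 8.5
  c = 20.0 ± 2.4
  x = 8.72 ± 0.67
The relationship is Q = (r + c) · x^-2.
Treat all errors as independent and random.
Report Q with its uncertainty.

Let u = r + c = 103. δu = √(δr² + δc²) = √(72.2 + 5.76) = 8.83, so δu/u = 0.0861.
Q is then a monomial in u, x:
δQ/Q = √((δu/u)² + (-2·δx/x)²) = √(0.00741 + 0.0236) = 0.176
Q = 1.35, so δQ = 0.176 × 1.35 = 0.238.

1.35 ± 0.238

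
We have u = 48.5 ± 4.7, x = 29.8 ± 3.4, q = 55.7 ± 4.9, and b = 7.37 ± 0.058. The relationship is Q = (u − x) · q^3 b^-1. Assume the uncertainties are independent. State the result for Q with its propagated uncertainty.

(4.38 ± 1.79) × 10^5

Let w = u − x = 18.7. δw = √(δu² + δx²) = √(22.1 + 11.6) = 5.80, so δw/w = 0.310.
Q is then a monomial in w, q, b:
δQ/Q = √((δw/w)² + (3·δq/q)² + (-1·δb/b)²) = √(0.0962 + 0.0697 + 6.19e-05) = 0.407
Q = 4.38e+05, so δQ = 0.407 × 4.38e+05 = 1.79e+05.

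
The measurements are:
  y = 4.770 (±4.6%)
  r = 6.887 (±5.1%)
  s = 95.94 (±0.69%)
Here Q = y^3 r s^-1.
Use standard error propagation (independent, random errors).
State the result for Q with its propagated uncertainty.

Each factor contributes (exponent × relative error)² to (δQ/Q)²:
  (3·δy/y)² = (3×0.0460)² = 0.0190;  (1·δr/r)² = (1×0.0510)² = 0.00260;  (-1·δs/s)² = (-1×0.00690)² = 4.76e-05
δQ/Q = √(0.0217) = 0.147
Q = 7.791, so δQ = 0.147 × 7.791 = 1.15.

7.791 ± 1.15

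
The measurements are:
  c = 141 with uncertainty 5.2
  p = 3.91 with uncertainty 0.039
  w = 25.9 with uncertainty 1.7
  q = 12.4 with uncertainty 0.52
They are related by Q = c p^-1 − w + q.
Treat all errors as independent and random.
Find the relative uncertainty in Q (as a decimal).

Let h = c·p^-1 = 36.1. δh/h = √((1·δc/c)² + (-1·δp/p)²) = √(0.00136 + 9.95e-05) = 0.0382, so δh = 1.38.
Q = h − w + q: δQ = √(δh² + δw² + δq²) = √(1.90 + 2.89 + 0.270) = 2.25
Q = 22.6, so δQ/Q = 2.25/22.6 = 0.0997.

0.0997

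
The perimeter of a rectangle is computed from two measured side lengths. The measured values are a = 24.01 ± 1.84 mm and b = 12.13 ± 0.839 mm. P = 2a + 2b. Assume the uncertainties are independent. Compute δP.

Each term contributes (cᵢ δxᵢ)² to (δP)²:
  (2·δa)² = 13.5;  (2·δb)² = 2.82
δP = √(16.4) = 4.04 mm

4.04 mm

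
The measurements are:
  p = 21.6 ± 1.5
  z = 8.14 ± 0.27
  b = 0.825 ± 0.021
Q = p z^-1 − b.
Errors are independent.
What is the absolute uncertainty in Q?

Let w = p·z^-1 = 2.65. δw/w = √((1·δp/p)² + (-1·δz/z)²) = √(0.00482 + 0.00110) = 0.0770, so δw = 0.204.
Q = w − b: δQ = √(δw² + δb²) = √(0.0417 + 0.000441) = 0.205

0.205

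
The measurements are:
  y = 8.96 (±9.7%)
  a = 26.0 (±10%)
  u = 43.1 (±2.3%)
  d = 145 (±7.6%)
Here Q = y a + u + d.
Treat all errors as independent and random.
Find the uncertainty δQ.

34.3

Let p = y·a = 233. δp/p = √((1·δy/y)² + (1·δa/a)²) = √(0.00941 + 0.0100) = 0.139, so δp = 32.5.
Q = p + u + d: δQ = √(δp² + δu² + δd²) = √(1050 + 0.983 + 121) = 34.3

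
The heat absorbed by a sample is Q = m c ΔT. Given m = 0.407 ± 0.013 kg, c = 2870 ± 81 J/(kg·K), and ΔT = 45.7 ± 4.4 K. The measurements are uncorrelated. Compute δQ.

Q is a product of powers, so relative uncertainties combine in quadrature:
  (1·δm/m)² = (1×0.0319)² = 0.00102;  (1·δc/c)² = (1×0.0282)² = 0.000797;  (1·δΔT/ΔT)² = (1×0.0963)² = 0.00927
δQ/Q = √(0.0111) = 0.105
Q = 53400 J, so δQ = 0.105 × 53400 = 5620 J.

5620 J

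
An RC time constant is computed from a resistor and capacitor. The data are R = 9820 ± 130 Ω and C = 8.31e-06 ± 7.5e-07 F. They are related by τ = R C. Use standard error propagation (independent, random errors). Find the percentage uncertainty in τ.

For a monomial τ ∝ R, C, fractional errors add in quadrature:
  (1·δR/R)² = (1×0.0132)² = 0.000175;  (1·δC/C)² = (1×0.0903)² = 0.00815
δτ/τ = √(0.00832) = 0.0912

9.12%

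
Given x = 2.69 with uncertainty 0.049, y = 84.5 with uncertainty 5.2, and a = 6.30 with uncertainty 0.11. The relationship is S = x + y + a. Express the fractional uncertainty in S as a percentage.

Each term contributes (cᵢ δxᵢ)² to (δS)²:
  (δx)² = 0.00240;  (δy)² = 27.0;  (δa)² = 0.0121
δS = √(27.1) = 5.20
S = 93.5, so δS/S = 5.20/93.5 = 0.0556.

5.56%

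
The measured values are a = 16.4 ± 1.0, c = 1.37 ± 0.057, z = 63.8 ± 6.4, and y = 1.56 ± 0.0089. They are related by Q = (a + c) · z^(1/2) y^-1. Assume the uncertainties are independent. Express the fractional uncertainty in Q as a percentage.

Let u = a + c = 17.8. δu = √(δa² + δc²) = √(1.00 + 0.00325) = 1.00, so δu/u = 0.0564.
Q is then a monomial in u, z, y:
δQ/Q = √((δu/u)² + (½·δz/z)² + (-1·δy/y)²) = √(0.00318 + 0.00252 + 3.25e-05) = 0.0757

7.57%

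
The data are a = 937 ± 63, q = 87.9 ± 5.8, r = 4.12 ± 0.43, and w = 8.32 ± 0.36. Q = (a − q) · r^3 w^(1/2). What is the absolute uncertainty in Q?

Let u = a − q = 849. δu = √(δa² + δq²) = √(3970 + 33.6) = 63.3, so δu/u = 0.0745.
Q is then a monomial in u, r, w:
δQ/Q = √((δu/u)² + (3·δr/r)² + (½·δw/w)²) = √(0.00555 + 0.0980 + 0.000468) = 0.323
Q = 1.71e+05, so δQ = 0.323 × 1.71e+05 = 55300.

55300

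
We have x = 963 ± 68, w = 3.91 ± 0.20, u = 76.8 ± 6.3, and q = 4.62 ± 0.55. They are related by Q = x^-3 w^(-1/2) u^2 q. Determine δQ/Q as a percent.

29.4%

Since Q is a product/quotient, work with relative uncertainties:
  (-3·δx/x)² = (-3×0.0706)² = 0.0449;  (−½·δw/w)² = (-0.5×0.0512)² = 0.000654;  (2·δu/u)² = (2×0.0820)² = 0.0269;  (1·δq/q)² = (1×0.119)² = 0.0142
δQ/Q = √(0.0866) = 0.294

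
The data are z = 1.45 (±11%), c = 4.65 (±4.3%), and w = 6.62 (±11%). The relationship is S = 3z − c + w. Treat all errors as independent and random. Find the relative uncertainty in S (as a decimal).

0.141

Each term contributes (cᵢ δxᵢ)² to (δS)²:
  (3·δz)² = 0.229;  (δc)² = 0.0400;  (δw)² = 0.530
δS = √(0.799) = 0.894
S = 6.32, so δS/S = 0.894/6.32 = 0.141.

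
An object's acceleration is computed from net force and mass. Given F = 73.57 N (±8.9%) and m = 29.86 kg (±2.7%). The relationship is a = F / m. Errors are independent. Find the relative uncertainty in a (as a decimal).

0.0930

Since a is a product/quotient, work with relative uncertainties:
  (1·δF/F)² = (1×0.0890)² = 0.00792;  (-1·δm/m)² = (-1×0.0270)² = 0.000729
δa/a = √(0.00865) = 0.0930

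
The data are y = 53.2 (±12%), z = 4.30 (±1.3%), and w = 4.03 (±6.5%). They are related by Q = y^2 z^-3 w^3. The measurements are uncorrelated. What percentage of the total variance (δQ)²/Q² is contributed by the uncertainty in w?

39.1%

(δQ/Q)² = (2·δy/y)² + (-3·δz/z)² + (3·δw/w)²
  y term: (2×0.120)² = 0.0576
  z term: (-3×0.0130)² = 0.00152
  w term: (3×0.0650)² = 0.0380
Total = 0.0971. Share from w = 0.0380/0.0971 = 0.391.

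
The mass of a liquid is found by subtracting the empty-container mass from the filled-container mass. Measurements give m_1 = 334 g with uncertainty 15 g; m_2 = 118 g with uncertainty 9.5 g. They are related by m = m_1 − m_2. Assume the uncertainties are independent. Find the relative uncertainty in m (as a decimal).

0.0822

Each term contributes (cᵢ δxᵢ)² to (δm)²:
  (δm_1)² = 225;  (δm_2)² = 90.2
δm = √(315) = 17.8 g
m = 216 g, so δm/m = 17.8/216 = 0.0822.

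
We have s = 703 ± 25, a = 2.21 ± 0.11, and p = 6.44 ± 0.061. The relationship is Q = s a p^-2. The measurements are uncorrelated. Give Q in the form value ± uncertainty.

37.5 ± 2.40

Products/powers → add relative errors in quadrature, weighted by exponent:
  (1·δs/s)² = (1×0.0356)² = 0.00126;  (1·δa/a)² = (1×0.0498)² = 0.00248;  (-2·δp/p)² = (-2×0.00947)² = 0.000359
δQ/Q = √(0.00410) = 0.0640
Q = 37.5, so δQ = 0.0640 × 37.5 = 2.40.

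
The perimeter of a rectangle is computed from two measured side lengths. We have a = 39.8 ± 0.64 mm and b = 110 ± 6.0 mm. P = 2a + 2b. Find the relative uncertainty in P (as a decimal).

Absolute uncertainties add in quadrature for a linear combination:
  (2·δa)² = 1.64;  (2·δb)² = 144
δP = √(146) = 12.1 mm
P = 300 mm, so δP/P = 12.1/300 = 0.0403.

0.0403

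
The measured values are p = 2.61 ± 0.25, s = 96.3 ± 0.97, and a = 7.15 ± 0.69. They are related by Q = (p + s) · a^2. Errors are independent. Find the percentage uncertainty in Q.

19.3%

Let u = p + s = 98.9. δu = √(δp² + δs²) = √(0.0625 + 0.941) = 1.00, so δu/u = 0.0101.
Q is then a monomial in u, a:
δQ/Q = √((δu/u)² + (2·δa/a)²) = √(0.000103 + 0.0373) = 0.193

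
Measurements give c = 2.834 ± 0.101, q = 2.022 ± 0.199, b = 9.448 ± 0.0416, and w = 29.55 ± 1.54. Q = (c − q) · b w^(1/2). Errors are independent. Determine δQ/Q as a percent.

Let u = c − q = 0.8120. δu = √(δc² + δq²) = √(0.0102 + 0.0396) = 0.223, so δu/u = 0.275.
Q is then a monomial in u, b, w:
δQ/Q = √((δu/u)² + (1·δb/b)² + (½·δw/w)²) = √(0.0755 + 1.94e-05 + 0.000679) = 0.276

27.6%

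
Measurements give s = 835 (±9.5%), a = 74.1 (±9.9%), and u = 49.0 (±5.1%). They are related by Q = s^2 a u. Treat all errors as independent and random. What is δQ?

Relative error in a monomial: (δQ/Q)² = Σ (nᵢ · δxᵢ/xᵢ)².
  (2·δs/s)² = (2×0.0950)² = 0.0361;  (1·δa/a)² = (1×0.0990)² = 0.00980;  (1·δu/u)² = (1×0.0510)² = 0.00260
δQ/Q = √(0.0485) = 0.220
Q = 2.53e+09, so δQ = 0.220 × 2.53e+09 = 5.58e+08.

5.58e+08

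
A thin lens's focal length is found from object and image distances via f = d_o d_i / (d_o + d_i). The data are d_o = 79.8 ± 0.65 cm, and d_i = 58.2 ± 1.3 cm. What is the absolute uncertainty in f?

0.450 cm

∂f/∂d_o = (d_i/(d_o+d_i))² = 0.178;  ∂f/∂d_i = (d_o/(d_o+d_i))² = 0.334
δf = √((∂f/∂d_o · δd_o)² + (∂f/∂d_i · δd_i)²) = √(0.0134 + 0.189) = 0.450 cm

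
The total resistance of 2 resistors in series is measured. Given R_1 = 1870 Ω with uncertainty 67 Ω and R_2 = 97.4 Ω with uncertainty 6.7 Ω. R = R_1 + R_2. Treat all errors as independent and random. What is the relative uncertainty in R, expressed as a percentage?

R is a linear combination, so absolute uncertainties add in quadrature:
  (δR_1)² = 4490;  (δR_2)² = 44.9
δR = √(4530) = 67.3 Ω
R = 1970 Ω, so δR/R = 67.3/1970 = 0.0342.

3.42%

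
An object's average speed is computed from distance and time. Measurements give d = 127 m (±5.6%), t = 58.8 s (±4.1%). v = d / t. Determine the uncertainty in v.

Since v is a product/quotient, work with relative uncertainties:
  (1·δd/d)² = (1×0.0560)² = 0.00314;  (-1·δt/t)² = (-1×0.0410)² = 0.00168
δv/v = √(0.00482) = 0.0694
v = 2.16 m/s, so δv = 0.0694 × 2.16 = 0.150 m/s.

0.150 m/s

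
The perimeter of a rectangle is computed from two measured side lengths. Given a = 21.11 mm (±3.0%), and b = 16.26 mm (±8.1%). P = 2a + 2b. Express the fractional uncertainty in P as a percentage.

3.91%

Absolute uncertainties add in quadrature for a linear combination:
  (2·δa)² = 1.60;  (2·δb)² = 6.94
δP = √(8.54) = 2.92 mm
P = 74.74 mm, so δP/P = 2.92/74.74 = 0.0391.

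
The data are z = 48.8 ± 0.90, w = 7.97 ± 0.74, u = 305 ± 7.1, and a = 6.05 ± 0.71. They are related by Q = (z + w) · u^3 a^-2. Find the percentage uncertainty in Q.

Let h = z + w = 56.8. δh = √(δz² + δw²) = √(0.810 + 0.548) = 1.17, so δh/h = 0.0205.
Q is then a monomial in h, u, a:
δQ/Q = √((δh/h)² + (3·δu/u)² + (-2·δa/a)²) = √(0.000421 + 0.00488 + 0.0551) = 0.246

24.6%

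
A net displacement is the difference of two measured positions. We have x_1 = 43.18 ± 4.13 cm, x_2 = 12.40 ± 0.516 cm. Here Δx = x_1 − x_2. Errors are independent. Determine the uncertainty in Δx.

Absolute uncertainties add in quadrature for a linear combination:
  (δx_1)² = 17.1;  (δx_2)² = 0.266
δΔx = √(17.3) = 4.16 cm

4.16 cm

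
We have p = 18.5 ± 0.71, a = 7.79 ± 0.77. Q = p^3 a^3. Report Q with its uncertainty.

Q is a product of powers, so relative uncertainties combine in quadrature:
  (3·δp/p)² = (3×0.0384)² = 0.0133;  (3·δa/a)² = (3×0.0988)² = 0.0879
δQ/Q = √(0.101) = 0.318
Q = 2.99e+06, so δQ = 0.318 × 2.99e+06 = 9.52e+05.

(2.99 ± 0.952) × 10^6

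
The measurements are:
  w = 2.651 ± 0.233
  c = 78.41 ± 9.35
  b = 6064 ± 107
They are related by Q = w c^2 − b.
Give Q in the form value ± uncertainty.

Let p = w·c^2 = 16300. δp/p = √((1·δw/w)² + (2·δc/c)²) = √(0.00772 + 0.0569) = 0.254, so δp = 4140.
Q = p − b: δQ = √(δp² + δb²) = √(1.72e+07 + 11400) = 4140
Q = 10230.

10230 ± 4140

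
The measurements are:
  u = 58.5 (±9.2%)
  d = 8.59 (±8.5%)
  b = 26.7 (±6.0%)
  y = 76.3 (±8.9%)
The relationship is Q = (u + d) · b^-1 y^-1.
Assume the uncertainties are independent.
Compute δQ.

Let w = u + d = 67.1. δw = √(δu² + δd²) = √(29.0 + 0.533) = 5.43, so δw/w = 0.0810.
Q is then a monomial in w, b, y:
δQ/Q = √((δw/w)² + (-1·δb/b)² + (-1·δy/y)²) = √(0.00655 + 0.00360 + 0.00792) = 0.134
Q = 0.0329, so δQ = 0.134 × 0.0329 = 0.00443.

0.00443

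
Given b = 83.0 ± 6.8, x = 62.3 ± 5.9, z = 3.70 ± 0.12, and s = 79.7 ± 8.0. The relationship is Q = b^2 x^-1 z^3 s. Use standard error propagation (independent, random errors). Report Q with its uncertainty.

(4.46 ± 1.05) × 10^5

Since Q is a product/quotient, work with relative uncertainties:
  (2·δb/b)² = (2×0.0819)² = 0.0268;  (-1·δx/x)² = (-1×0.0947)² = 0.00897;  (3·δz/z)² = (3×0.0324)² = 0.00947;  (1·δs/s)² = (1×0.100)² = 0.0101
δQ/Q = √(0.0554) = 0.235
Q = 4.46e+05, so δQ = 0.235 × 4.46e+05 = 1.05e+05.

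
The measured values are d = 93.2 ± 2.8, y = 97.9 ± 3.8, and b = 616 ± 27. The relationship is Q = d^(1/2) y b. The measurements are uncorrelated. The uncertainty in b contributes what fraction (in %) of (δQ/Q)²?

52.6%

(δQ/Q)² = (½·δd/d)² + (1·δy/y)² + (1·δb/b)²
  d term: (0.5×0.0300)² = 0.000226
  y term: (1×0.0388)² = 0.00151
  b term: (1×0.0438)² = 0.00192
Total = 0.00365. Share from b = 0.00192/0.00365 = 0.526.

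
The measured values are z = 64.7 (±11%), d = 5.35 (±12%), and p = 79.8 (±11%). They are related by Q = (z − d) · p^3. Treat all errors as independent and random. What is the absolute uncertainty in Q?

Let u = z − d = 59.4. δu = √(δz² + δd²) = √(50.7 + 0.412) = 7.15, so δu/u = 0.120.
Q is then a monomial in u, p:
δQ/Q = √((δu/u)² + (3·δp/p)²) = √(0.0145 + 0.109) = 0.351
Q = 3.02e+07, so δQ = 0.351 × 3.02e+07 = 1.06e+07.

1.06e+07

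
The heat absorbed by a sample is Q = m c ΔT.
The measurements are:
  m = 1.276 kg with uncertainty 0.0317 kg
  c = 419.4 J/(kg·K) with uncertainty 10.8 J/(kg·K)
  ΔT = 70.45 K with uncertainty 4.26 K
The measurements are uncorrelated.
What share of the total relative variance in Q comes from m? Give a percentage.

(δQ/Q)² = (1·δm/m)² + (1·δc/c)² + (1·δΔT/ΔT)²
  m term: (1×0.0248)² = 0.000617
  c term: (1×0.0258)² = 0.000663
  ΔT term: (1×0.0605)² = 0.00366
Total = 0.00494. Share from m = 0.000617/0.00494 = 0.125.

12.5%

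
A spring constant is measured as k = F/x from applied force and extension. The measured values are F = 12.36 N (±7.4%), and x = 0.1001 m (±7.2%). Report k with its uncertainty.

Since k is a product/quotient, work with relative uncertainties:
  (1·δF/F)² = (1×0.0740)² = 0.00548;  (-1·δx/x)² = (-1×0.0720)² = 0.00518
δk/k = √(0.0107) = 0.103
k = 123.5 N/m, so δk = 0.103 × 123.5 = 12.7 N/m.

123.5 ± 12.7 N/m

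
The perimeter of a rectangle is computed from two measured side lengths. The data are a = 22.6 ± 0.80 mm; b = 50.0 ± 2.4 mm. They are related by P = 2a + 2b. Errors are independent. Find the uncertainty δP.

5.06 mm

For a sum/difference, combine absolute errors in quadrature:
  (2·δa)² = 2.56;  (2·δb)² = 23.0
δP = √(25.6) = 5.06 mm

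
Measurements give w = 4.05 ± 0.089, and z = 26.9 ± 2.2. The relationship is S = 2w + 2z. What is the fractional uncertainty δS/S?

0.0711

Each term contributes (cᵢ δxᵢ)² to (δS)²:
  (2·δw)² = 0.0317;  (2·δz)² = 19.4
δS = √(19.4) = 4.40
S = 61.9, so δS/S = 4.40/61.9 = 0.0711.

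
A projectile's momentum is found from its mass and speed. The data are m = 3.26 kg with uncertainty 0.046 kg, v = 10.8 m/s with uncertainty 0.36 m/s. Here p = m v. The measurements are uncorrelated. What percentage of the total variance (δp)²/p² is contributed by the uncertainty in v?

(δp/p)² = (1·δm/m)² + (1·δv/v)²
  m term: (1×0.0141)² = 0.000199
  v term: (1×0.0333)² = 0.00111
Total = 0.00131. Share from v = 0.00111/0.00131 = 0.848.

84.8%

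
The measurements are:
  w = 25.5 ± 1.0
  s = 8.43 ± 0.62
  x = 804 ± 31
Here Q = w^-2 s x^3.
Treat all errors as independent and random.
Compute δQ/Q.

0.158

Relative error in a monomial: (δQ/Q)² = Σ (nᵢ · δxᵢ/xᵢ)².
  (-2·δw/w)² = (-2×0.0392)² = 0.00615;  (1·δs/s)² = (1×0.0735)² = 0.00541;  (3·δx/x)² = (3×0.0386)² = 0.0134
δQ/Q = √(0.0249) = 0.158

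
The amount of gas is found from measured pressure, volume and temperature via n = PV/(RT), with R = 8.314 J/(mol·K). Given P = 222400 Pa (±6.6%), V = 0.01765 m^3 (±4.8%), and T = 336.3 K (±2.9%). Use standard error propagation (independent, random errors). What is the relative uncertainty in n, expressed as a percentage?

8.66%

For a monomial n ∝ P, V, T^-1, fractional errors add in quadrature:
  (1·δP/P)² = (1×0.0660)² = 0.00436;  (1·δV/V)² = (1×0.0480)² = 0.00230;  (-1·δT/T)² = (-1×0.0290)² = 0.000841
δn/n = √(0.00750) = 0.0866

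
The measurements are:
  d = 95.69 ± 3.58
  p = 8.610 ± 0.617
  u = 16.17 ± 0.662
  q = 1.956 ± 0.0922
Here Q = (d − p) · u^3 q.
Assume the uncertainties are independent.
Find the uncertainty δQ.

Let w = d − p = 87.08. δw = √(δd² + δp²) = √(12.8 + 0.381) = 3.63, so δw/w = 0.0417.
Q is then a monomial in w, u, q:
δQ/Q = √((δw/w)² + (3·δu/u)² + (1·δq/q)²) = √(0.00174 + 0.0151 + 0.00222) = 0.138
Q = 720100, so δQ = 0.138 × 720100 = 99400.

99400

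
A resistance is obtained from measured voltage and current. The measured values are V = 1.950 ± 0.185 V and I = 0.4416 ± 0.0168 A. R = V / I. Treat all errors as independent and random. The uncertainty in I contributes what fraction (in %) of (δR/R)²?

(δR/R)² = (1·δV/V)² + (-1·δI/I)²
  V term: (1×0.0949)² = 0.00900
  I term: (-1×0.0380)² = 0.00145
Total = 0.0104. Share from I = 0.00145/0.0104 = 0.139.

13.9%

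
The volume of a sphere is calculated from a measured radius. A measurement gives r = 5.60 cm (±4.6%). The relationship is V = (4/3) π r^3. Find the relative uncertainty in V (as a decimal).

Each factor contributes (exponent × relative error)² to (δV/V)²:
  (3·δr/r)² = (3×0.0460)² = 0.0190
δV/V = √(0.0190) = 0.138

0.138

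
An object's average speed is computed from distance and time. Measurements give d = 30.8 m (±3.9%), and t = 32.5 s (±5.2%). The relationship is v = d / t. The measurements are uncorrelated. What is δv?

0.0616 m/s

Each factor contributes (exponent × relative error)² to (δv/v)²:
  (1·δd/d)² = (1×0.0390)² = 0.00152;  (-1·δt/t)² = (-1×0.0520)² = 0.00270
δv/v = √(0.00423) = 0.0650
v = 0.948 m/s, so δv = 0.0650 × 0.948 = 0.0616 m/s.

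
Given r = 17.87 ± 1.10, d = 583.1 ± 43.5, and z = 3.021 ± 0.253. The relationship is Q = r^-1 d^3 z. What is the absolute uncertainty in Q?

Since Q is a product/quotient, work with relative uncertainties:
  (-1·δr/r)² = (-1×0.0616)² = 0.00379;  (3·δd/d)² = (3×0.0746)² = 0.0501;  (1·δz/z)² = (1×0.0837)² = 0.00701
δQ/Q = √(0.0609) = 0.247
Q = 3.352e+07, so δQ = 0.247 × 3.352e+07 = 8.27e+06.

8.27e+06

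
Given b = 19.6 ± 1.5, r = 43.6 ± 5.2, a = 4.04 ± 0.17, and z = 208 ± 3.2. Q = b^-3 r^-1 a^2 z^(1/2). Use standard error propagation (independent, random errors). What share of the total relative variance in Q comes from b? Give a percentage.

(δQ/Q)² = (-3·δb/b)² + (-1·δr/r)² + (2·δa/a)² + (½·δz/z)²
  b term: (-3×0.0765)² = 0.0527
  r term: (-1×0.119)² = 0.0142
  a term: (2×0.0421)² = 0.00708
  z term: (0.5×0.0154)² = 5.92e-05
Total = 0.0741. Share from b = 0.0527/0.0741 = 0.712.

71.2%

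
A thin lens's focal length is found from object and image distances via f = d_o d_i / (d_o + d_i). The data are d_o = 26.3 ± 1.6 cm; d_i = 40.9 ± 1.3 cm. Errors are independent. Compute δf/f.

∂f/∂d_o = (d_i/(d_o+d_i))² = 0.370;  ∂f/∂d_i = (d_o/(d_o+d_i))² = 0.153
δf = √((∂f/∂d_o · δd_o)² + (∂f/∂d_i · δd_i)²) = √(0.351 + 0.0396) = 0.625 cm
f = 16.0 cm, so δf/f = 0.625/16.0 = 0.0391.

0.0391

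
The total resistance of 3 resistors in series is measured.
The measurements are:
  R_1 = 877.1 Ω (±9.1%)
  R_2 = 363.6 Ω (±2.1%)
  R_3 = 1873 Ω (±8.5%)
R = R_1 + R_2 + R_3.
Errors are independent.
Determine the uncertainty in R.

For a sum/difference, combine absolute errors in quadrature:
  (δR_1)² = 6370;  (δR_2)² = 58.3;  (δR_3)² = 25300
δR = √(31800) = 178 Ω

178 Ω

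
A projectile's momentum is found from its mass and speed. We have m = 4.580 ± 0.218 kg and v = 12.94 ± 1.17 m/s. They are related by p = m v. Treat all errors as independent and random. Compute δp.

Relative error in a monomial: (δp/p)² = Σ (nᵢ · δxᵢ/xᵢ)².
  (1·δm/m)² = (1×0.0476)² = 0.00227;  (1·δv/v)² = (1×0.0904)² = 0.00818
δp/p = √(0.0104) = 0.102
p = 59.27 kg·m/s, so δp = 0.102 × 59.27 = 6.06 kg·m/s.

6.06 kg·m/s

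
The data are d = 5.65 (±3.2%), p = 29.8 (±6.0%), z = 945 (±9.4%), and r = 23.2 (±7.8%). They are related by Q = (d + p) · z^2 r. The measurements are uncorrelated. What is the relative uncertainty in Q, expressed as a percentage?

Let u = d + p = 35.5. δu = √(δd² + δp²) = √(0.0327 + 3.20) = 1.80, so δu/u = 0.0507.
Q is then a monomial in u, z, r:
δQ/Q = √((δu/u)² + (2·δz/z)² + (1·δr/r)²) = √(0.00257 + 0.0353 + 0.00608) = 0.210

21.0%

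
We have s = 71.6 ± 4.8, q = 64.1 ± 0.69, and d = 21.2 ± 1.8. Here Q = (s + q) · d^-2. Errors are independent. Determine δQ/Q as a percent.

Let u = s + q = 136. δu = √(δs² + δq²) = √(23.0 + 0.476) = 4.85, so δu/u = 0.0357.
Q is then a monomial in u, d:
δQ/Q = √((δu/u)² + (-2·δd/d)²) = √(0.00128 + 0.0288) = 0.174

17.4%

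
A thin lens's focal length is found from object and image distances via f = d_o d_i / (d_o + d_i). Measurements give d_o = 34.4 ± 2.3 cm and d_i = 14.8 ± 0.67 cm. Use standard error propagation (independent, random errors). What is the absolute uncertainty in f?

∂f/∂d_o = (d_i/(d_o+d_i))² = 0.0905;  ∂f/∂d_i = (d_o/(d_o+d_i))² = 0.489
δf = √((∂f/∂d_o · δd_o)² + (∂f/∂d_i · δd_i)²) = √(0.0433 + 0.107) = 0.388 cm

0.388 cm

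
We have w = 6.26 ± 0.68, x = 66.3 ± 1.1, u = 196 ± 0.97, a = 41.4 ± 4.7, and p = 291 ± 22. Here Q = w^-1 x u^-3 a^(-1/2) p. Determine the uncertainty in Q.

Each factor contributes (exponent × relative error)² to (δQ/Q)²:
  (-1·δw/w)² = (-1×0.109)² = 0.0118;  (1·δx/x)² = (1×0.0166)² = 0.000275;  (-3·δu/u)² = (-3×0.00495)² = 0.000220;  (−½·δa/a)² = (-0.5×0.114)² = 0.00322;  (1·δp/p)² = (1×0.0756)² = 0.00572
δQ/Q = √(0.0212) = 0.146
Q = 6.36e-05, so δQ = 0.146 × 6.36e-05 = 9.27e-06.

9.27e-06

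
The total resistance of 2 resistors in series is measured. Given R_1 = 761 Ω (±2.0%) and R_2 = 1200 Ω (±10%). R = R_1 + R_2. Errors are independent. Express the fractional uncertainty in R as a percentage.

Absolute uncertainties add in quadrature for a linear combination:
  (δR_1)² = 232;  (δR_2)² = 14400
δR = √(14600) = 121 Ω
R = 1960 Ω, so δR/R = 121/1960 = 0.0617.

6.17%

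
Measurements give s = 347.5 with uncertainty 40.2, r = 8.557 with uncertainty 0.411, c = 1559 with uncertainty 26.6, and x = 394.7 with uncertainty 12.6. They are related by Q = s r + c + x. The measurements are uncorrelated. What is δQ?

374

Let p = s·r = 2974. δp/p = √((1·δs/s)² + (1·δr/r)²) = √(0.0134 + 0.00231) = 0.125, so δp = 372.
Q = p + c + x: δQ = √(δp² + δc² + δx²) = √(1.39e+05 + 708 + 159) = 374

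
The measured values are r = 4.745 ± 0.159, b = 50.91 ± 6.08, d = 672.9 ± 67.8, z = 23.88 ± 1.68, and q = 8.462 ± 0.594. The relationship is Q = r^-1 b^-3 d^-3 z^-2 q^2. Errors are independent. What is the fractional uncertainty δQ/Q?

Relative error in a monomial: (δQ/Q)² = Σ (nᵢ · δxᵢ/xᵢ)².
  (-1·δr/r)² = (-1×0.0335)² = 0.00112;  (-3·δb/b)² = (-3×0.119)² = 0.128;  (-3·δd/d)² = (-3×0.101)² = 0.0914;  (-2·δz/z)² = (-2×0.0704)² = 0.0198;  (2·δq/q)² = (2×0.0702)² = 0.0197
δQ/Q = √(0.260) = 0.510

0.510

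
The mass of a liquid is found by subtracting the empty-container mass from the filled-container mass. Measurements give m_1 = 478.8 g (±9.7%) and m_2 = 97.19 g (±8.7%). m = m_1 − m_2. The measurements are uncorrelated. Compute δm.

Sums and differences: (δm)² = Σ (cᵢ δxᵢ)².
  (δm_1)² = 2160;  (δm_2)² = 71.5
δm = √(2230) = 47.2 g

47.2 g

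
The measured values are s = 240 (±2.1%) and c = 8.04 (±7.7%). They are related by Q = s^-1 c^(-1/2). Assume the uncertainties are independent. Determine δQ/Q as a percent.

Each factor contributes (exponent × relative error)² to (δQ/Q)²:
  (-1·δs/s)² = (-1×0.0210)² = 0.000441;  (−½·δc/c)² = (-0.5×0.0770)² = 0.00148
δQ/Q = √(0.00192) = 0.0439

4.39%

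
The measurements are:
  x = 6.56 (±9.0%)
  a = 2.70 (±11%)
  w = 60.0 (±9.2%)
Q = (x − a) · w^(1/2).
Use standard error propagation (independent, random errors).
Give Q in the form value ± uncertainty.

Let u = x − a = 3.86. δu = √(δx² + δa²) = √(0.349 + 0.0882) = 0.661, so δu/u = 0.171.
Q is then a monomial in u, w:
δQ/Q = √((δu/u)² + (½·δw/w)²) = √(0.0293 + 0.00212) = 0.177
Q = 29.9, so δQ = 0.177 × 29.9 = 5.30.

29.9 ± 5.30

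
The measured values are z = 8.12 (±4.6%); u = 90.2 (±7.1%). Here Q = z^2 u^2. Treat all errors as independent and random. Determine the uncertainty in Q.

90800

Products/powers → add relative errors in quadrature, weighted by exponent:
  (2·δz/z)² = (2×0.0460)² = 0.00846;  (2·δu/u)² = (2×0.0710)² = 0.0202
δQ/Q = √(0.0286) = 0.169
Q = 5.36e+05, so δQ = 0.169 × 5.36e+05 = 90800.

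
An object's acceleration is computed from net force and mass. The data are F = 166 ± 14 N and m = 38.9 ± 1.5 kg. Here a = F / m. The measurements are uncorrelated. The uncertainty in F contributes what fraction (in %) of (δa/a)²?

82.7%

(δa/a)² = (1·δF/F)² + (-1·δm/m)²
  F term: (1×0.0843)² = 0.00711
  m term: (-1×0.0386)² = 0.00149
Total = 0.00860. Share from F = 0.00711/0.00860 = 0.827.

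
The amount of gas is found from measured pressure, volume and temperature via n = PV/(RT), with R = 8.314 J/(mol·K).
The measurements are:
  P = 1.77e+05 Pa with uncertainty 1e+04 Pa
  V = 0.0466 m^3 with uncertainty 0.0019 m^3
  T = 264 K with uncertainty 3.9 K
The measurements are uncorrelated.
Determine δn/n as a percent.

n is a product of powers, so relative uncertainties combine in quadrature:
  (1·δP/P)² = (1×0.0565)² = 0.00319;  (1·δV/V)² = (1×0.0408)² = 0.00166;  (-1·δT/T)² = (-1×0.0148)² = 0.000218
δn/n = √(0.00507) = 0.0712

7.12%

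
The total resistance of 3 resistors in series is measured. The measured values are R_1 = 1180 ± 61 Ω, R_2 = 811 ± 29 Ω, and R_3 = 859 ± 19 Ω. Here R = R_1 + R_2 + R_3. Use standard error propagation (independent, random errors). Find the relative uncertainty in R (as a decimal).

0.0246

R is a linear combination, so absolute uncertainties add in quadrature:
  (δR_1)² = 3720;  (δR_2)² = 841;  (δR_3)² = 361
δR = √(4920) = 70.2 Ω
R = 2850 Ω, so δR/R = 70.2/2850 = 0.0246.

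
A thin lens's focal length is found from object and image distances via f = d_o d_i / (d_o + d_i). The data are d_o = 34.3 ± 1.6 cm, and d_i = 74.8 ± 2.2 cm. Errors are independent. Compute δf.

∂f/∂d_o = (d_i/(d_o+d_i))² = 0.470;  ∂f/∂d_i = (d_o/(d_o+d_i))² = 0.0988
δf = √((∂f/∂d_o · δd_o)² + (∂f/∂d_i · δd_i)²) = √(0.566 + 0.0473) = 0.783 cm

0.783 cm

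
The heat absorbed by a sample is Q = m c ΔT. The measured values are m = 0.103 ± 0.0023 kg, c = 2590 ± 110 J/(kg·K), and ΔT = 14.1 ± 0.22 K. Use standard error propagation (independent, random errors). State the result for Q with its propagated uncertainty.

3760 ± 190 J

Relative error in a monomial: (δQ/Q)² = Σ (nᵢ · δxᵢ/xᵢ)².
  (1·δm/m)² = (1×0.0223)² = 0.000499;  (1·δc/c)² = (1×0.0425)² = 0.00180;  (1·δΔT/ΔT)² = (1×0.0156)² = 0.000243
δQ/Q = √(0.00255) = 0.0505
Q = 3760 J, so δQ = 0.0505 × 3760 = 190 J.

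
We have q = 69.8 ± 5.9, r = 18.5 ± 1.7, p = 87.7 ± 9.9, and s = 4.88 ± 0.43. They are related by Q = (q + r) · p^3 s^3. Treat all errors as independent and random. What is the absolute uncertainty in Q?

Let u = q + r = 88.3. δu = √(δq² + δr²) = √(34.8 + 2.89) = 6.14, so δu/u = 0.0695.
Q is then a monomial in u, p, s:
δQ/Q = √((δu/u)² + (3·δp/p)² + (3·δs/s)²) = √(0.00484 + 0.115 + 0.0699) = 0.435
Q = 6.92e+09, so δQ = 0.435 × 6.92e+09 = 3.01e+09.

3.01e+09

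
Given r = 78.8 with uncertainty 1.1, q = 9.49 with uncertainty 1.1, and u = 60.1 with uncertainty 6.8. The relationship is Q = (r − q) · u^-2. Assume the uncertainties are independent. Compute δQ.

Let w = r − q = 69.3. δw = √(δr² + δq²) = √(1.21 + 1.21) = 1.56, so δw/w = 0.0224.
Q is then a monomial in w, u:
δQ/Q = √((δw/w)² + (-2·δu/u)²) = √(0.000504 + 0.0512) = 0.227
Q = 0.0192, so δQ = 0.227 × 0.0192 = 0.00436.

0.00436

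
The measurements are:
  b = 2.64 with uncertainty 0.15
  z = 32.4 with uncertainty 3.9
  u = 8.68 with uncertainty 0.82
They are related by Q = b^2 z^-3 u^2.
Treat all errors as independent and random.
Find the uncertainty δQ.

0.00653

Q is a product of powers, so relative uncertainties combine in quadrature:
  (2·δb/b)² = (2×0.0568)² = 0.0129;  (-3·δz/z)² = (-3×0.120)² = 0.130;  (2·δu/u)² = (2×0.0945)² = 0.0357
δQ/Q = √(0.179) = 0.423
Q = 0.0154, so δQ = 0.423 × 0.0154 = 0.00653.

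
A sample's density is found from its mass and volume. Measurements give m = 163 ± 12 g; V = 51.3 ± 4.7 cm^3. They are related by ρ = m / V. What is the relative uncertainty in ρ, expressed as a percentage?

ρ is a product of powers, so relative uncertainties combine in quadrature:
  (1·δm/m)² = (1×0.0736)² = 0.00542;  (-1·δV/V)² = (-1×0.0916)² = 0.00839
δρ/ρ = √(0.0138) = 0.118

11.8%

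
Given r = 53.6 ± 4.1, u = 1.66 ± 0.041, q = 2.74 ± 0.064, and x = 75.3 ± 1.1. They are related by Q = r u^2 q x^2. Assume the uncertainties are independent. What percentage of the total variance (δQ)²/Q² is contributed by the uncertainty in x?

8.81%

(δQ/Q)² = (1·δr/r)² + (2·δu/u)² + (1·δq/q)² + (2·δx/x)²
  r term: (1×0.0765)² = 0.00585
  u term: (2×0.0247)² = 0.00244
  q term: (1×0.0234)² = 0.000546
  x term: (2×0.0146)² = 0.000854
Total = 0.00969. Share from x = 0.000854/0.00969 = 0.0881.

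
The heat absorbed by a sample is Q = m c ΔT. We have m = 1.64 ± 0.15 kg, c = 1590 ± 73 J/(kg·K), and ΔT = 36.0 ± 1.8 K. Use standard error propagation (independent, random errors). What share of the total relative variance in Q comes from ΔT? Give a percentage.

19.3%

(δQ/Q)² = (1·δm/m)² + (1·δc/c)² + (1·δΔT/ΔT)²
  m term: (1×0.0915)² = 0.00837
  c term: (1×0.0459)² = 0.00211
  ΔT term: (1×0.0500)² = 0.00250
Total = 0.0130. Share from ΔT = 0.00250/0.0130 = 0.193.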